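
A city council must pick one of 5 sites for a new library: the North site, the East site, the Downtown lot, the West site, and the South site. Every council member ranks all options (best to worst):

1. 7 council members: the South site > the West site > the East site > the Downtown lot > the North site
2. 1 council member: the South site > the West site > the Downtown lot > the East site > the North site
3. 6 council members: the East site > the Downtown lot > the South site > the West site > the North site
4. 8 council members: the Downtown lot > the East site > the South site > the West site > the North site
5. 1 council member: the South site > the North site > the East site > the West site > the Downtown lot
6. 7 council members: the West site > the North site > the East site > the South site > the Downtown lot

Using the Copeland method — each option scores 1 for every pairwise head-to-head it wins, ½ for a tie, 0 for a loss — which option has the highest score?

the North site: loses to the East site, the Downtown lot, the West site, and the South site → score 0.
the East site: beats the North site, the Downtown lot, and the South site; ties the West site → score 3.5.
the Downtown lot: beats the North site; loses to the East site, the West site, and the South site → score 1.
the West site: beats the North site and the Downtown lot; ties the East site; loses to the South site → score 2.5.
the South site: beats the North site, the Downtown lot, and the West site; loses to the East site → score 3.
the East site has the best pairwise record.

the East site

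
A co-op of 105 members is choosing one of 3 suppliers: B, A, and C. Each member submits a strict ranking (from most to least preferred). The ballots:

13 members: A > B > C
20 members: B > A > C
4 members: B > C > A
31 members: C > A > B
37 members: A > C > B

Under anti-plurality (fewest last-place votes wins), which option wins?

A

Last-place votes: B 68, A 4, C 33.
A is ranked last by the fewest voters, so A wins.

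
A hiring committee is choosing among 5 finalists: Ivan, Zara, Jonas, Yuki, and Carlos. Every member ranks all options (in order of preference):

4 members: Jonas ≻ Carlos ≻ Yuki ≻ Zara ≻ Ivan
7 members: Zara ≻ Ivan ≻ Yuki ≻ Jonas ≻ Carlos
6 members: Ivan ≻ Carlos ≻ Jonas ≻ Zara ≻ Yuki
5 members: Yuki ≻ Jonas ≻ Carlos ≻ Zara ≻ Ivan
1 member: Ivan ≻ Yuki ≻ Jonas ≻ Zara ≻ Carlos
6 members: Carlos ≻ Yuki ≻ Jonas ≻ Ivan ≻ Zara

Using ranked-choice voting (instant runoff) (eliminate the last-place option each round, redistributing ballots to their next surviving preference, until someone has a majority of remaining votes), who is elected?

Carlos

Round 1: Ivan 7, Zara 7, Jonas 4, Yuki 5, Carlos 6. Eliminate Jonas.
Round 2: Ivan 7, Zara 7, Yuki 5, Carlos 10. Eliminate Yuki.
Round 3: Ivan 7, Zara 7, Carlos 15. Carlos has a majority.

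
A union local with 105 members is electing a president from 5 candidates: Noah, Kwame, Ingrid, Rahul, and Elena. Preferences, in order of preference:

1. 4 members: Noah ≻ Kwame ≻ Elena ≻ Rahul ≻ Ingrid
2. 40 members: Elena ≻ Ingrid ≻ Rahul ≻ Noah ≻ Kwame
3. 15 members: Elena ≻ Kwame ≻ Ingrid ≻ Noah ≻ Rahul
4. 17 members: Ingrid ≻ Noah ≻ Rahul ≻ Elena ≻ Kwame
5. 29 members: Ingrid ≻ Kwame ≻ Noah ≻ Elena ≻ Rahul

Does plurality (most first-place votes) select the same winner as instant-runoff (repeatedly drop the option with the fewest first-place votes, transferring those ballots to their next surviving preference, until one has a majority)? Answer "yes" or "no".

yes

Plurality — first-place votes: Noah 4, Kwame 0, Ingrid 46, Rahul 0, Elena 55. Winner: Elena.
Instant-runoff — R1 Noah 4, Kwame 0, Ingrid 46, Rahul 0, Elena 55 (Elena winner). Winner: Elena.
The two methods agree.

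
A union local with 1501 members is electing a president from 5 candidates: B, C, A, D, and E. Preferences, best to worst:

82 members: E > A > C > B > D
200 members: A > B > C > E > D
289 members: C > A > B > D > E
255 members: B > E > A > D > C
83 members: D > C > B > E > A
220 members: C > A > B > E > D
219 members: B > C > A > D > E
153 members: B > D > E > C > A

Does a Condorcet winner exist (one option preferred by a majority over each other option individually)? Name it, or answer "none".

Checking pairwise contests:
A beats B 791–710.
B beats C 827–674.
C beats A 964–537.
B beats D 1418–83.
B beats E 1419–82.
Every option loses at least one head-to-head, so there is no Condorcet winner.

none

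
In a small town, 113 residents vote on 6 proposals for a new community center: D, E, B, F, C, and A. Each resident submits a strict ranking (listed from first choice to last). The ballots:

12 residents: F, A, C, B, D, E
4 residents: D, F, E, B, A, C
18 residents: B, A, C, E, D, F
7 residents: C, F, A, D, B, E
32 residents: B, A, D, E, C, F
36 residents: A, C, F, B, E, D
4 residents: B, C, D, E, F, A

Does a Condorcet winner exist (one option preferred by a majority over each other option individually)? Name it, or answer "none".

Checking pairwise contests:
B beats D 102–11.
D beats E 59–54.
F beats B 59–54.
D beats F 58–55.
B beats C 58–55.
B beats A 58–55.
Every option loses at least one head-to-head, so there is no Condorcet winner.

none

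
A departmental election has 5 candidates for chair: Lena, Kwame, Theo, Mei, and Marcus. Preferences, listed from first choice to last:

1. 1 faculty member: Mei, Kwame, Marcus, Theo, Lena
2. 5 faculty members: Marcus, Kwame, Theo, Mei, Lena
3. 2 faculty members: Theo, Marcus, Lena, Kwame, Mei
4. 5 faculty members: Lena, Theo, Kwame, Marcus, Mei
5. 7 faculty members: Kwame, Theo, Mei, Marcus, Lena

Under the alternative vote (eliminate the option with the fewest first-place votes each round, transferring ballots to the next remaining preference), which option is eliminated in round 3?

Lena

Round 1: Lena 5, Kwame 7, Theo 2, Mei 1, Marcus 5. Eliminate Mei.
Round 2: Lena 5, Kwame 8, Theo 2, Marcus 5. Eliminate Theo.
Round 3: Lena 5, Kwame 8, Marcus 7. Eliminate Lena.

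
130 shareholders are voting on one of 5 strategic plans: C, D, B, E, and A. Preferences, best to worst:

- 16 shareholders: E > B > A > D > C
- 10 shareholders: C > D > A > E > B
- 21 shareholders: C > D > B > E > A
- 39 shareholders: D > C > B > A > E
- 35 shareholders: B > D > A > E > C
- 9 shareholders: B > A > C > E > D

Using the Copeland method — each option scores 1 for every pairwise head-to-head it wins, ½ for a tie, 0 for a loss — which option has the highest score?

D

C: beats B, E, and A; loses to D → score 3.
D: beats C, B, E, and A → score 4.
B: beats E and A; loses to C and D → score 2.
E: loses to C, D, B, and A → score 0.
A: beats E; loses to C, D, and B → score 1.
D has the best pairwise record.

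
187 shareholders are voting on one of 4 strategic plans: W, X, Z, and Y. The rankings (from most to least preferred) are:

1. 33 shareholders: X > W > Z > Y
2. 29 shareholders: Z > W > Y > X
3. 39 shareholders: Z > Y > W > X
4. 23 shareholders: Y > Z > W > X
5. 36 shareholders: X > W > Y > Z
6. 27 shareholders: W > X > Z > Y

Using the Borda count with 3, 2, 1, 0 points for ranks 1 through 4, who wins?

W

W: 33·2 + 29·2 + 39·1 + 23·1 + 36·2 + 27·3 = 339
X: 33·3 + 29·0 + 39·0 + 23·0 + 36·3 + 27·2 = 261
Z: 33·1 + 29·3 + 39·3 + 23·2 + 36·0 + 27·1 = 310
Y: 33·0 + 29·1 + 39·2 + 23·3 + 36·1 + 27·0 = 212
W has the highest Borda score (339).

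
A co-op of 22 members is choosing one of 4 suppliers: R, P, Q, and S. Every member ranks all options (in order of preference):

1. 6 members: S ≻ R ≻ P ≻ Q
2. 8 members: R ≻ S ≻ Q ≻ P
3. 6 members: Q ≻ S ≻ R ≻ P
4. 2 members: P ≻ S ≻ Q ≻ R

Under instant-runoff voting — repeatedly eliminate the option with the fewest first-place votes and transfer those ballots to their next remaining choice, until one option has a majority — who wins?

Round 1: R 8, P 2, Q 6, S 6. Eliminate P.
Round 2: R 8, Q 6, S 8. Eliminate Q.
Round 3: R 8, S 14. S has a majority.

S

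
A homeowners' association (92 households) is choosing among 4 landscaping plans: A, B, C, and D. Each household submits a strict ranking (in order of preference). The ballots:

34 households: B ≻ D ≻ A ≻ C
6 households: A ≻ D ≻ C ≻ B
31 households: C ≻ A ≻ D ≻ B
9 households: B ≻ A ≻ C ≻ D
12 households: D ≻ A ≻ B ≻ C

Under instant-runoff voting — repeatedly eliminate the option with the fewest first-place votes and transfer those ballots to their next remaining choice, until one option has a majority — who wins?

B

Round 1: A 6, B 43, C 31, D 12. Eliminate A.
Round 2: B 43, C 31, D 18. Eliminate D.
Round 3: B 55, C 37. B has a majority.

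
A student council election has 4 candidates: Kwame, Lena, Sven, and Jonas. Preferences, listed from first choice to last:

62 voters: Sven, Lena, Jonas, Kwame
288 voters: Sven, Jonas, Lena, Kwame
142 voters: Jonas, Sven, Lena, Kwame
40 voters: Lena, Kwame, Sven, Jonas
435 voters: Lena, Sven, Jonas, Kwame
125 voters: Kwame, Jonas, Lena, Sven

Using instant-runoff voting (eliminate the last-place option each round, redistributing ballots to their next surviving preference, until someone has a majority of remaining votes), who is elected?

Lena

Round 1: Kwame 125, Lena 475, Sven 350, Jonas 142. Eliminate Kwame.
Round 2: Lena 475, Sven 350, Jonas 267. Eliminate Jonas.
Round 3: Lena 600, Sven 492. Lena has a majority.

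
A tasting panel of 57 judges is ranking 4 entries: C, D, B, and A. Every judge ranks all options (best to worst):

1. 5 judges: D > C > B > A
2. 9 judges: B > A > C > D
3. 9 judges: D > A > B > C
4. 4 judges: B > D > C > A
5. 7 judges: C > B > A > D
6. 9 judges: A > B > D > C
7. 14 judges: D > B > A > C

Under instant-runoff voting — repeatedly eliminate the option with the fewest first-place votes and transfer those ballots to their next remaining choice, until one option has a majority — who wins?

B

Round 1: C 7, D 28, B 13, A 9. Eliminate C.
Round 2: D 28, B 20, A 9. Eliminate A.
Round 3: D 28, B 29. B has a majority.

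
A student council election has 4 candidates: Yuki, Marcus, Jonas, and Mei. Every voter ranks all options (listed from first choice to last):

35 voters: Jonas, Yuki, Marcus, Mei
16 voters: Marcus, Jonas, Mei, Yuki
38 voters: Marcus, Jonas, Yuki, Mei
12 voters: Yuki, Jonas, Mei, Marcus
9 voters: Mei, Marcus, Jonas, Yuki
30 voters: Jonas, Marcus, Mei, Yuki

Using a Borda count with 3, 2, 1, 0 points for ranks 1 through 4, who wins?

Jonas

Yuki: 35·2 + 16·0 + 38·1 + 12·3 + 9·0 + 30·0 = 144
Marcus: 35·1 + 16·3 + 38·3 + 12·0 + 9·2 + 30·2 = 275
Jonas: 35·3 + 16·2 + 38·2 + 12·2 + 9·1 + 30·3 = 336
Mei: 35·0 + 16·1 + 38·0 + 12·1 + 9·3 + 30·1 = 85
Jonas has the highest Borda score (336).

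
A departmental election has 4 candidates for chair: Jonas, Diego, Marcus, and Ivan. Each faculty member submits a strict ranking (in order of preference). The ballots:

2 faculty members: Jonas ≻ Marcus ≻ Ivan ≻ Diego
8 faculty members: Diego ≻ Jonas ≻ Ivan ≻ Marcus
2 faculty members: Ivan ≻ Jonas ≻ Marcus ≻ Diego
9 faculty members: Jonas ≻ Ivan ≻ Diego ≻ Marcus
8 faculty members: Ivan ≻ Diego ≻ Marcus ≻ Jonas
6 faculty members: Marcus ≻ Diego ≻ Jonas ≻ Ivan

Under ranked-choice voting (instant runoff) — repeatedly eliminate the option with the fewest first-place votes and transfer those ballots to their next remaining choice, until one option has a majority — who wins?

Round 1: Jonas 11, Diego 8, Marcus 6, Ivan 10. Eliminate Marcus.
Round 2: Jonas 11, Diego 14, Ivan 10. Eliminate Ivan.
Round 3: Jonas 13, Diego 22. Diego has a majority.

Diego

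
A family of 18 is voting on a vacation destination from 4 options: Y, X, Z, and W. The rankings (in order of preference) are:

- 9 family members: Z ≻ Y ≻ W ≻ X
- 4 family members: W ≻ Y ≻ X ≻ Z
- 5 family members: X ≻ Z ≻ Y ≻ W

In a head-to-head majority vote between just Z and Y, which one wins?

Z

Voters preferring Z to Y: 14; preferring Y to Z: 4.
Z wins the head-to-head.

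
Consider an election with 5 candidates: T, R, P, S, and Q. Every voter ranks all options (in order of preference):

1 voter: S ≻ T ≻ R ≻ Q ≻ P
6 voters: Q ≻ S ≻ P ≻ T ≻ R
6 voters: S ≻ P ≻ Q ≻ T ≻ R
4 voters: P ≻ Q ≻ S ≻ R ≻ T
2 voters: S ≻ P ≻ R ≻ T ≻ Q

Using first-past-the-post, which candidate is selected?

First-place votes: T 0, R 0, P 4, S 9, Q 6.
S has the most first-place votes.

S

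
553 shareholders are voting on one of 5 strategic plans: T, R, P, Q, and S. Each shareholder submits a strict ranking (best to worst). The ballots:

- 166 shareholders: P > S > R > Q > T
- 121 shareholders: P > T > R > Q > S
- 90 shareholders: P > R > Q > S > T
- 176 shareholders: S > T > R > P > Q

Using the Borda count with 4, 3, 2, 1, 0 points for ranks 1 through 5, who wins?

P

T: 166·0 + 121·3 + 90·0 + 176·3 = 891
R: 166·2 + 121·2 + 90·3 + 176·2 = 1196
P: 166·4 + 121·4 + 90·4 + 176·1 = 1684
Q: 166·1 + 121·1 + 90·2 + 176·0 = 467
S: 166·3 + 121·0 + 90·1 + 176·4 = 1292
P has the highest Borda score (1684).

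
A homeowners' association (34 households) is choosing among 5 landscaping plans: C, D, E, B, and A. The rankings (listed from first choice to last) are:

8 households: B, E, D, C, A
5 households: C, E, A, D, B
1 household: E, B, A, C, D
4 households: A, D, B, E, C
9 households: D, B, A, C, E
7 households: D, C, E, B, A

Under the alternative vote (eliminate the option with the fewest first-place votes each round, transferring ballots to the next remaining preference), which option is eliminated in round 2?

Round 1: C 5, D 16, E 1, B 8, A 4. Eliminate E.
Round 2: C 5, D 16, B 9, A 4. Eliminate A.

A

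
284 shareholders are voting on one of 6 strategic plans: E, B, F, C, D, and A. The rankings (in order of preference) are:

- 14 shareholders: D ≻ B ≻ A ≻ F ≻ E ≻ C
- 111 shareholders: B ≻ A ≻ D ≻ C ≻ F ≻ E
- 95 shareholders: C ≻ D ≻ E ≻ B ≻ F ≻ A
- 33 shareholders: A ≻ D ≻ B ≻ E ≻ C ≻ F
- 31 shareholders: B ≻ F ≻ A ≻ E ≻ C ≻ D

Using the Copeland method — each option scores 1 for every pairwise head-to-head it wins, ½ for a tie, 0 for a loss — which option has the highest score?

E: loses to B, F, C, D, and A → score 0.
B: beats E, F, C, and A; ties D → score 4.5.
F: beats E; loses to B, C, D, and A → score 1.
C: beats E and F; loses to B, D, and A → score 2.
D: beats E, F, and C; ties B; loses to A → score 3.5.
A: beats E, F, C, and D; loses to B → score 4.
B has the best pairwise record.

B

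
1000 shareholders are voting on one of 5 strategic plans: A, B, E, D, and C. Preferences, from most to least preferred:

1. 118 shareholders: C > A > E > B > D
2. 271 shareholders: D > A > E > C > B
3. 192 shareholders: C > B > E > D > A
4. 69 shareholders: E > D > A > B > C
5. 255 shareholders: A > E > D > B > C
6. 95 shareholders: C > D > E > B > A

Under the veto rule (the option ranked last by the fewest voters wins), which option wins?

E

Last-place votes: A 287, B 271, E 0, D 118, C 324.
E is ranked last by the fewest voters, so E wins.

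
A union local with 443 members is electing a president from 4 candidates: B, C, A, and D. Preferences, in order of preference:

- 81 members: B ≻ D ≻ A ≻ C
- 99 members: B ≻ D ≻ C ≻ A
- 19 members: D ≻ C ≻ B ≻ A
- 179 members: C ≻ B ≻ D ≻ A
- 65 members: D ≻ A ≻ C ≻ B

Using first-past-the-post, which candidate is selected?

First-place votes: B 180, C 179, A 0, D 84.
B has the most first-place votes.

B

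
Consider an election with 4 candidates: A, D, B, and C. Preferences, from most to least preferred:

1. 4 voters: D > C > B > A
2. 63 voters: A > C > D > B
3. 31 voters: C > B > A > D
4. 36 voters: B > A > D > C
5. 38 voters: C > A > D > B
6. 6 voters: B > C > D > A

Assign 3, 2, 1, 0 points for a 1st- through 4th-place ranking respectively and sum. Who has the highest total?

A: 4·0 + 63·3 + 31·1 + 36·2 + 38·2 + 6·0 = 368
D: 4·3 + 63·1 + 31·0 + 36·1 + 38·1 + 6·1 = 155
B: 4·1 + 63·0 + 31·2 + 36·3 + 38·0 + 6·3 = 192
C: 4·2 + 63·2 + 31·3 + 36·0 + 38·3 + 6·2 = 353
A has the highest Borda score (368).

A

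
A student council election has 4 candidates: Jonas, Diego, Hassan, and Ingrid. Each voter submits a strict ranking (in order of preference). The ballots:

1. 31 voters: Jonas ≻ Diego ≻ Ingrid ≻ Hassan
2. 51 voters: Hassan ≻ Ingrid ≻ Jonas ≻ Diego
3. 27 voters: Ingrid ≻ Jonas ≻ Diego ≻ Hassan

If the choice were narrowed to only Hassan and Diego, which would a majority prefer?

Diego

Voters preferring Hassan to Diego: 51; preferring Diego to Hassan: 58.
Diego wins the head-to-head.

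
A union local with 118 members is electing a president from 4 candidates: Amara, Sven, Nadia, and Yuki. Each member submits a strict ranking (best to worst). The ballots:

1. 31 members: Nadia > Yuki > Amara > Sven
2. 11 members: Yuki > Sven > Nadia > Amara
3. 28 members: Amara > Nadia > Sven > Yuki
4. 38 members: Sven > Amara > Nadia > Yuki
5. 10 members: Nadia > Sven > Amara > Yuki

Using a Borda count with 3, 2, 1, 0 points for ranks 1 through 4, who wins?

Amara: 31·1 + 11·0 + 28·3 + 38·2 + 10·1 = 201
Sven: 31·0 + 11·2 + 28·1 + 38·3 + 10·2 = 184
Nadia: 31·3 + 11·1 + 28·2 + 38·1 + 10·3 = 228
Yuki: 31·2 + 11·3 + 28·0 + 38·0 + 10·0 = 95
Nadia has the highest Borda score (228).

Nadia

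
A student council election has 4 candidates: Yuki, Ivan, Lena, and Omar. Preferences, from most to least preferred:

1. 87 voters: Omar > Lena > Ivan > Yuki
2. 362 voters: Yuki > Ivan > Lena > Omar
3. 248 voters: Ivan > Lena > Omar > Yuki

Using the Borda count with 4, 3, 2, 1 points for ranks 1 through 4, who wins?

Ivan

Yuki: 87·1 + 362·4 + 248·1 = 1783
Ivan: 87·2 + 362·3 + 248·4 = 2252
Lena: 87·3 + 362·2 + 248·3 = 1729
Omar: 87·4 + 362·1 + 248·2 = 1206
Ivan has the highest Borda score (2252).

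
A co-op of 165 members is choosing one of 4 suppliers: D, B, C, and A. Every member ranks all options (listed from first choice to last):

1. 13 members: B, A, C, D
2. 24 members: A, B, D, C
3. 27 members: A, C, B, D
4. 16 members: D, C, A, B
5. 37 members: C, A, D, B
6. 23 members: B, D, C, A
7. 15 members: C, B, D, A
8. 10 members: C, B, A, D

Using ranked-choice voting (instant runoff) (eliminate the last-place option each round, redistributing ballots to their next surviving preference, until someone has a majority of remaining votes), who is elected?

Round 1: D 16, B 36, C 62, A 51. Eliminate D.
Round 2: B 36, C 78, A 51. Eliminate B.
Round 3: C 101, A 64. C has a majority.

C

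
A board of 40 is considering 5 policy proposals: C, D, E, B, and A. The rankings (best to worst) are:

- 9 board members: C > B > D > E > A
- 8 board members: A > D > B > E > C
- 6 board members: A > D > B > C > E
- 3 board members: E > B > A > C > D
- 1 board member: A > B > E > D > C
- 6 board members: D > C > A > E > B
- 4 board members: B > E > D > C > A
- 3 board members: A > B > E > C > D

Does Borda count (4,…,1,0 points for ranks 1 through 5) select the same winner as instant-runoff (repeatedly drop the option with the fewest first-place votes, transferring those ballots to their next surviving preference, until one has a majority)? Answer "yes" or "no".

Borda — scores: C 70, D 93, E 55, B 92, A 90. Winner: D.
Instant-runoff — R1 C 9, D 6, E 3, B 4, A 18 (E out); R2 C 9, D 6, B 7, A 18 (D out); R3 C 15, B 7, A 18 (B out); R4 C 19, A 21 (A winner). Winner: A.
The two methods disagree.

no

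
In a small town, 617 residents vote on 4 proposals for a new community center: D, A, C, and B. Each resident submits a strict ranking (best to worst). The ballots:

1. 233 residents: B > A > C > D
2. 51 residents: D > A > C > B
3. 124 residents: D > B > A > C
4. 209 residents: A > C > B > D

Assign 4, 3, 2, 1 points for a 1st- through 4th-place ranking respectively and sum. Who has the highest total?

D: 233·1 + 51·4 + 124·4 + 209·1 = 1142
A: 233·3 + 51·3 + 124·2 + 209·4 = 1936
C: 233·2 + 51·2 + 124·1 + 209·3 = 1319
B: 233·4 + 51·1 + 124·3 + 209·2 = 1773
A has the highest Borda score (1936).

A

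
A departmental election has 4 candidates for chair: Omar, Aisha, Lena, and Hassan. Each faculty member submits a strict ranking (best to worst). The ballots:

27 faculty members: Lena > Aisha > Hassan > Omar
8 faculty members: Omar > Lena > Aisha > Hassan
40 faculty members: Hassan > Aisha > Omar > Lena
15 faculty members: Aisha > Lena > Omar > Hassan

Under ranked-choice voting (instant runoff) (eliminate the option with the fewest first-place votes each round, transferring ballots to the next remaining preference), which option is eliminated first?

Round 1: Omar 8, Aisha 15, Lena 27, Hassan 40. Eliminate Omar.

Omar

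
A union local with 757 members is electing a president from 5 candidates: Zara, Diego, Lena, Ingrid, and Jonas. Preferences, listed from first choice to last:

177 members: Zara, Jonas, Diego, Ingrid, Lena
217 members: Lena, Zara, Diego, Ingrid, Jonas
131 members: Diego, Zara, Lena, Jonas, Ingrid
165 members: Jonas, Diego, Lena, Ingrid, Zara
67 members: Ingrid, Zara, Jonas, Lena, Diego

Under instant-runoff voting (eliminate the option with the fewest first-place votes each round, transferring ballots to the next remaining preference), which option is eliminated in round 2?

Diego

Round 1: Zara 177, Diego 131, Lena 217, Ingrid 67, Jonas 165. Eliminate Ingrid.
Round 2: Zara 244, Diego 131, Lena 217, Jonas 165. Eliminate Diego.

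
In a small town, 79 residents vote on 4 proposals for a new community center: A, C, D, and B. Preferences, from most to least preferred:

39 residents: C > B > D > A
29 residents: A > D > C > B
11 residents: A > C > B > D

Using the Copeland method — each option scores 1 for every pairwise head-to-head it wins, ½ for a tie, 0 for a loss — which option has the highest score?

A: beats C, D, and B → score 3.
C: beats D and B; loses to A → score 2.
D: loses to A, C, and B → score 0.
B: beats D; loses to A and C → score 1.
A has the best pairwise record.

A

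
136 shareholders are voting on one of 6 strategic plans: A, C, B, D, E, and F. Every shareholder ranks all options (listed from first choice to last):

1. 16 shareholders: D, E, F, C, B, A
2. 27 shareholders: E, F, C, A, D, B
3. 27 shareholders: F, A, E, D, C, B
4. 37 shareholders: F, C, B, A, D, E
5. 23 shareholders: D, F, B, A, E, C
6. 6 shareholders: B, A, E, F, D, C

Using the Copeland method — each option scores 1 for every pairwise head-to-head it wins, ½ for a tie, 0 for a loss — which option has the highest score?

A: beats D and E; loses to C, B, and F → score 2.
C: beats A and B; loses to D, E, and F → score 2.
B: beats A; loses to C, D, E, and F → score 1.
D: beats C, B, and E; loses to A and F → score 3.
E: beats C and B; loses to A, D, and F → score 2.
F: beats A, C, B, D, and E → score 5.
F has the best pairwise record.

F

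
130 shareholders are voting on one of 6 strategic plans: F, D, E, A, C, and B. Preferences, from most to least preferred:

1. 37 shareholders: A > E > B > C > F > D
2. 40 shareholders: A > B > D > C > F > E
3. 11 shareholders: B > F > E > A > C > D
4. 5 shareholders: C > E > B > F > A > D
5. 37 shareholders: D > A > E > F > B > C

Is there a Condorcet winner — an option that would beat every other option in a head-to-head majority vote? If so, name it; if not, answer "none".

A

A vs F: 114–16 for A.
A vs D: 93–37 for A.
A vs E: 114–16 for A.
A vs C: 125–5 for A.
A vs B: 114–16 for A.
A beats every other option head-to-head.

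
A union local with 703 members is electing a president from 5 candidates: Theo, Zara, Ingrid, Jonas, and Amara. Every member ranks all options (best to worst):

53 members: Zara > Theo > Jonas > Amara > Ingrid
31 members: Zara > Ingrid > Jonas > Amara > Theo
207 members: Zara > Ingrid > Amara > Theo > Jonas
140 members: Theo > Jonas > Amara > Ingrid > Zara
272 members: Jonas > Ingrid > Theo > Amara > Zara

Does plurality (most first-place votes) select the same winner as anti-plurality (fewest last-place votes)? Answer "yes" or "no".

no

Plurality — first-place votes: Theo 140, Zara 291, Ingrid 0, Jonas 272, Amara 0. Winner: Zara.
Anti-plurality — last-place votes: Theo 31, Zara 412, Ingrid 53, Jonas 207, Amara 0. Winner: Amara.
The two methods disagree.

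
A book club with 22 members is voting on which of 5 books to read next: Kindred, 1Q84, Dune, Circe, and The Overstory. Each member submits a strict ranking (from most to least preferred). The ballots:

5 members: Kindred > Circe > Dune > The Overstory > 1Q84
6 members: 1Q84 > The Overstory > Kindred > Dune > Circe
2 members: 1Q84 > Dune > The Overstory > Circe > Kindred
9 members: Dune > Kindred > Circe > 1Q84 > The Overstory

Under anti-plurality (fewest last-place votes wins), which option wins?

Dune

Last-place votes: Kindred 2, 1Q84 5, Dune 0, Circe 6, The Overstory 9.
Dune is ranked last by the fewest voters, so Dune wins.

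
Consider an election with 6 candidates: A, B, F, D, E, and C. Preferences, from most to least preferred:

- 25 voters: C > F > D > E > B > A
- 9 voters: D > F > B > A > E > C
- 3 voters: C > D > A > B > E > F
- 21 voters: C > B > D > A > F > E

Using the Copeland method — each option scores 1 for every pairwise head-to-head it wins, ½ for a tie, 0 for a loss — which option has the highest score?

A: beats E; loses to B, F, D, and C → score 1.
B: beats A and E; loses to F, D, and C → score 2.
F: beats A, B, and E; loses to D and C → score 3.
D: beats A, B, F, and E; loses to C → score 4.
E: loses to A, B, F, D, and C → score 0.
C: beats A, B, F, D, and E → score 5.
C has the best pairwise record.

C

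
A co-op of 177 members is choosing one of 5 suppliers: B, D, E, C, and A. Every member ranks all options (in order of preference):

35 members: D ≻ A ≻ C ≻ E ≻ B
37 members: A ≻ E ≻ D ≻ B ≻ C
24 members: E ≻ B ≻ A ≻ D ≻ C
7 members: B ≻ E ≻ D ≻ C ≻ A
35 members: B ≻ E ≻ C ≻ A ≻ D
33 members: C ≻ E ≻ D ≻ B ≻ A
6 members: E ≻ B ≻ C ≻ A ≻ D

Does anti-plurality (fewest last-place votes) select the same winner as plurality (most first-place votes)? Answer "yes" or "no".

no

Anti-plurality — last-place votes: B 35, D 41, E 0, C 61, A 40. Winner: E.
Plurality — first-place votes: B 42, D 35, E 30, C 33, A 37. Winner: B.
The two methods disagree.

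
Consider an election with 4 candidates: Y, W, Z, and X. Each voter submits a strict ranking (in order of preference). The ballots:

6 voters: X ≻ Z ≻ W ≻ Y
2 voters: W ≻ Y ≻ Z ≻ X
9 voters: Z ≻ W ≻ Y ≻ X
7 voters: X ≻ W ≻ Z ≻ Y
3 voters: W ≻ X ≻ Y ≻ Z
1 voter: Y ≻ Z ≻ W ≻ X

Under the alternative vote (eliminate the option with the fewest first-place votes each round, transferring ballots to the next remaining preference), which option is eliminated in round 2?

W

Round 1: Y 1, W 5, Z 9, X 13. Eliminate Y.
Round 2: W 5, Z 10, X 13. Eliminate W.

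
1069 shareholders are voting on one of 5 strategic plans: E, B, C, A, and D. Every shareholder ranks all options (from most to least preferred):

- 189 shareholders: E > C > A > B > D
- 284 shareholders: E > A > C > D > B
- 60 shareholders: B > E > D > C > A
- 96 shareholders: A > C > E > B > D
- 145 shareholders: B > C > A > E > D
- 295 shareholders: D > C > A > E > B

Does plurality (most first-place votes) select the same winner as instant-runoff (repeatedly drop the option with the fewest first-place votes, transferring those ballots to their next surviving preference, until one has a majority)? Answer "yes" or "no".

yes

Plurality — first-place votes: E 473, B 205, C 0, A 96, D 295. Winner: E.
Instant-runoff — R1 E 473, B 205, C 0, A 96, D 295 (C out); R2 E 473, B 205, A 96, D 295 (A out); R3 E 569, B 205, D 295 (E winner). Winner: E.
The two methods agree.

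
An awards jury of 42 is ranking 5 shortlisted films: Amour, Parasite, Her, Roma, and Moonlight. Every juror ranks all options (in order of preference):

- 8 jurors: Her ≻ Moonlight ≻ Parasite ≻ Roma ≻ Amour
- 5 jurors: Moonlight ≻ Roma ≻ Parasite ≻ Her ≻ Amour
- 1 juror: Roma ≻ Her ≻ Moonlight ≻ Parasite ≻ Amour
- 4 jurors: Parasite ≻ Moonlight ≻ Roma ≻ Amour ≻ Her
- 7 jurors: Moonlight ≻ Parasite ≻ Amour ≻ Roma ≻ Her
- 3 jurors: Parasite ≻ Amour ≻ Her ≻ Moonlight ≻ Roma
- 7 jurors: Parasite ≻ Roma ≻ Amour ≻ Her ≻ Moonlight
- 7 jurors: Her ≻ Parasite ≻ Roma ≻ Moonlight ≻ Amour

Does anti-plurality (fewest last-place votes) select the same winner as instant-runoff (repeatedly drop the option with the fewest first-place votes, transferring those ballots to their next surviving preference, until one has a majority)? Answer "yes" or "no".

Anti-plurality — last-place votes: Amour 21, Parasite 0, Her 11, Roma 3, Moonlight 7. Winner: Parasite.
Instant-runoff — R1 Amour 0, Parasite 14, Her 15, Roma 1, Moonlight 12 (Amour out); R2 Parasite 14, Her 15, Roma 1, Moonlight 12 (Roma out); R3 Parasite 14, Her 16, Moonlight 12 (Moonlight out); R4 Parasite 26, Her 16 (Parasite winner). Winner: Parasite.
The two methods agree.

yes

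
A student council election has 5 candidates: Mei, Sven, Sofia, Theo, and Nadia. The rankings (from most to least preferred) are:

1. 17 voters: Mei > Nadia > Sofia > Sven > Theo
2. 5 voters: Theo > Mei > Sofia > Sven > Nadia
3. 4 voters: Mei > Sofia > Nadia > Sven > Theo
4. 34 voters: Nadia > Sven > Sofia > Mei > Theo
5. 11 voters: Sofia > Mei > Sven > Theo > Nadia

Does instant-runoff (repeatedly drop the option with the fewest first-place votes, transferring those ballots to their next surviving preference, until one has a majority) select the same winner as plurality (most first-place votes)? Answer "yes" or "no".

Instant-runoff — R1 Mei 21, Sven 0, Sofia 11, Theo 5, Nadia 34 (Sven out); R2 Mei 21, Sofia 11, Theo 5, Nadia 34 (Theo out); R3 Mei 26, Sofia 11, Nadia 34 (Sofia out); R4 Mei 37, Nadia 34 (Mei winner). Winner: Mei.
Plurality — first-place votes: Mei 21, Sven 0, Sofia 11, Theo 5, Nadia 34. Winner: Nadia.
The two methods disagree.

no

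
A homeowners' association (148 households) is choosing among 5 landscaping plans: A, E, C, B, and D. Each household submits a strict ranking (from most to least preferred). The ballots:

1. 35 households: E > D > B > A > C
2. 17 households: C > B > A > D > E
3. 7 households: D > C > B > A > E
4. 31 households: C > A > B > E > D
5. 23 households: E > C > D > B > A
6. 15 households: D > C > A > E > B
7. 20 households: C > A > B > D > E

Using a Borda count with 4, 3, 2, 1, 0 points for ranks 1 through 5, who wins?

A: 35·1 + 17·2 + 7·1 + 31·3 + 23·0 + 15·2 + 20·3 = 259
E: 35·4 + 17·0 + 7·0 + 31·1 + 23·4 + 15·1 + 20·0 = 278
C: 35·0 + 17·4 + 7·3 + 31·4 + 23·3 + 15·3 + 20·4 = 407
B: 35·2 + 17·3 + 7·2 + 31·2 + 23·1 + 15·0 + 20·2 = 260
D: 35·3 + 17·1 + 7·4 + 31·0 + 23·2 + 15·4 + 20·1 = 276
C has the highest Borda score (407).

C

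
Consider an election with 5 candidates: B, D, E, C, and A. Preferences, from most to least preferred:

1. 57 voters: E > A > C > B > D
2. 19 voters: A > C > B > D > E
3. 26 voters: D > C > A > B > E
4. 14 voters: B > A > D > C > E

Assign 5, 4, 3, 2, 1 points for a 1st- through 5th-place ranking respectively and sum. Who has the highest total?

B: 57·2 + 19·3 + 26·2 + 14·5 = 293
D: 57·1 + 19·2 + 26·5 + 14·3 = 267
E: 57·5 + 19·1 + 26·1 + 14·1 = 344
C: 57·3 + 19·4 + 26·4 + 14·2 = 379
A: 57·4 + 19·5 + 26·3 + 14·4 = 457
A has the highest Borda score (457).

A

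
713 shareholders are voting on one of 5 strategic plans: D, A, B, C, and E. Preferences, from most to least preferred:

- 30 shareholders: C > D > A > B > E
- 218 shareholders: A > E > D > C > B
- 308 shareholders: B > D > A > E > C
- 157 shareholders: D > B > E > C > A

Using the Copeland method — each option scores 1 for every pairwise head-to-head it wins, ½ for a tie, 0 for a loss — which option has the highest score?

D

D: beats A, B, C, and E → score 4.
A: beats C and E; loses to D and B → score 2.
B: beats A, C, and E; loses to D → score 3.
C: loses to D, A, B, and E → score 0.
E: beats C; loses to D, A, and B → score 1.
D has the best pairwise record.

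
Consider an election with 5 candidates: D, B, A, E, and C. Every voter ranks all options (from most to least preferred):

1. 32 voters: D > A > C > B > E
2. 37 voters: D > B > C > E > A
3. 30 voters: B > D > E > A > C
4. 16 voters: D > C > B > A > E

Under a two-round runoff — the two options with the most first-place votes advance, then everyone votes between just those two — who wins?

D

Round 1 first-place votes: D 85, B 30, A 0, E 0, C 0.
D and B advance.
Runoff: D is preferred to B by 85 voters; B by 30.
D wins the runoff.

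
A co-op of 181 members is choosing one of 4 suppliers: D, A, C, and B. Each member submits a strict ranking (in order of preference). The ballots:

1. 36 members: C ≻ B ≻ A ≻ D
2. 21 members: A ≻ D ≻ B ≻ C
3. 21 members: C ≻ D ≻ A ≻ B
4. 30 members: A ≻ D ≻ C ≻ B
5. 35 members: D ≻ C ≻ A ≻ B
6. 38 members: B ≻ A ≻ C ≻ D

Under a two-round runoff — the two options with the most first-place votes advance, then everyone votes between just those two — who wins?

C

Round 1 first-place votes: D 35, A 51, C 57, B 38.
C and A advance.
Runoff: C is preferred to A by 92 voters; A by 89.
C wins the runoff.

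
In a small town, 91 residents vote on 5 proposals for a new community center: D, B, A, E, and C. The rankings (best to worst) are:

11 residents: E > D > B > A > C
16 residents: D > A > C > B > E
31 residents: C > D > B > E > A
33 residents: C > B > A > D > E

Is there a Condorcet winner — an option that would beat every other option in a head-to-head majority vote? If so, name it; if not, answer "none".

C vs D: 64–27 for C.
C vs B: 80–11 for C.
C vs A: 64–27 for C.
C vs E: 80–11 for C.
C beats every other option head-to-head.

C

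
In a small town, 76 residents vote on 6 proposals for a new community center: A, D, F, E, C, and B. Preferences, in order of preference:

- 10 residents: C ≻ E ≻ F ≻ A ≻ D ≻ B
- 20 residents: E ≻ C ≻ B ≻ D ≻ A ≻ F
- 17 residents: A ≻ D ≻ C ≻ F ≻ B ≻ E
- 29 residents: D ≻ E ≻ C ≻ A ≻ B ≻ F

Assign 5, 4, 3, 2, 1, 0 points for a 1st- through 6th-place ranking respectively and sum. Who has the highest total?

A: 10·2 + 20·1 + 17·5 + 29·2 = 183
D: 10·1 + 20·2 + 17·4 + 29·5 = 263
F: 10·3 + 20·0 + 17·2 + 29·0 = 64
E: 10·4 + 20·5 + 17·0 + 29·4 = 256
C: 10·5 + 20·4 + 17·3 + 29·3 = 268
B: 10·0 + 20·3 + 17·1 + 29·1 = 106
C has the highest Borda score (268).

C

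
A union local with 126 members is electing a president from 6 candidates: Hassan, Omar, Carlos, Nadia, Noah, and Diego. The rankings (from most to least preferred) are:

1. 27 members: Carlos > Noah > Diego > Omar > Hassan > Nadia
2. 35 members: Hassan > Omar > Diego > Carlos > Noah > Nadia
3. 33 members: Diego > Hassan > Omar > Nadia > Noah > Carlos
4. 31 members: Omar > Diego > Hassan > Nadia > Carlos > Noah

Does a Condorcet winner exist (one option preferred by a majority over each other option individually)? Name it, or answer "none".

Checking pairwise contests:
Diego beats Hassan 91–35.
Hassan beats Omar 68–58.
Hassan beats Carlos 99–27.
Hassan beats Nadia 126–0.
Hassan beats Noah 99–27.
Omar beats Diego 66–60.
Every option loses at least one head-to-head, so there is no Condorcet winner.

none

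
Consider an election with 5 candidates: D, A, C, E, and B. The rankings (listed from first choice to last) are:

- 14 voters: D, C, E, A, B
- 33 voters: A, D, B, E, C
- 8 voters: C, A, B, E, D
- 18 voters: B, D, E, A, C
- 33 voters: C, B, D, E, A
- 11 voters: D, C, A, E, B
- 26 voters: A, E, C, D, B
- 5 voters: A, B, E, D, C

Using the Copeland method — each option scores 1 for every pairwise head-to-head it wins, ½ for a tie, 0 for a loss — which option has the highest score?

D

D: beats A, C, E, and B → score 4.
A: beats C, E, and B; loses to D → score 3.
C: beats B; loses to D, A, and E → score 1.
E: beats C; loses to D, A, and B → score 1.
B: beats E; loses to D, A, and C → score 1.
D has the best pairwise record.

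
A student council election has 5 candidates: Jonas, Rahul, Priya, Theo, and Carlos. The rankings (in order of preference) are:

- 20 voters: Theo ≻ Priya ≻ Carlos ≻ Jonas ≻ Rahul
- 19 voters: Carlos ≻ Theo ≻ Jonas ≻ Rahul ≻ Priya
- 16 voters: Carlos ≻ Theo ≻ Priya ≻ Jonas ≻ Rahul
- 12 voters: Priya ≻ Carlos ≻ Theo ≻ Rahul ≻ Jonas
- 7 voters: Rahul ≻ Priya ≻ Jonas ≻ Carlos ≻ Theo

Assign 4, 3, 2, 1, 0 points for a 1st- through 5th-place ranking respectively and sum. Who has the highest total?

Carlos

Jonas: 20·1 + 19·2 + 16·1 + 12·0 + 7·2 = 88
Rahul: 20·0 + 19·1 + 16·0 + 12·1 + 7·4 = 59
Priya: 20·3 + 19·0 + 16·2 + 12·4 + 7·3 = 161
Theo: 20·4 + 19·3 + 16·3 + 12·2 + 7·0 = 209
Carlos: 20·2 + 19·4 + 16·4 + 12·3 + 7·1 = 223
Carlos has the highest Borda score (223).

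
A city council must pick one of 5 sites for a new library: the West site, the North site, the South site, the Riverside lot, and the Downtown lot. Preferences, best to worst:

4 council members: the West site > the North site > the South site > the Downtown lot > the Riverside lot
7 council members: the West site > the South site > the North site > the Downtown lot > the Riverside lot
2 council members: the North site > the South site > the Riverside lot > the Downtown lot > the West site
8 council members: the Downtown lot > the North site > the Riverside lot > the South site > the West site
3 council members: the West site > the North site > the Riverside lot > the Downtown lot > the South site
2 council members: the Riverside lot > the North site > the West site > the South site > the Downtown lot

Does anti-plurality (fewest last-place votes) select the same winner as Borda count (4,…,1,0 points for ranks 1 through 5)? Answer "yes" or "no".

yes

Anti-plurality — last-place votes: the West site 10, the North site 0, the South site 3, the Riverside lot 11, the Downtown lot 2. Winner: the North site.
Borda — scores: the West site 60, the North site 73, the South site 45, the Riverside lot 34, the Downtown lot 48. Winner: the North site.
The two methods agree.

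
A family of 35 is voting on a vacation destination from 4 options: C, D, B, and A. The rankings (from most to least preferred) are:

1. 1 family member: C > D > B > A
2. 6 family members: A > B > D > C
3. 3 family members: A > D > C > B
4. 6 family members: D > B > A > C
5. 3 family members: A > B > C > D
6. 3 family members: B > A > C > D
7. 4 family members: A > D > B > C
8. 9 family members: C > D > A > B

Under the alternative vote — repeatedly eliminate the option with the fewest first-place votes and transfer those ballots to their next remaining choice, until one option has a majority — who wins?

Round 1: C 10, D 6, B 3, A 16. Eliminate B.
Round 2: C 10, D 6, A 19. A has a majority.

A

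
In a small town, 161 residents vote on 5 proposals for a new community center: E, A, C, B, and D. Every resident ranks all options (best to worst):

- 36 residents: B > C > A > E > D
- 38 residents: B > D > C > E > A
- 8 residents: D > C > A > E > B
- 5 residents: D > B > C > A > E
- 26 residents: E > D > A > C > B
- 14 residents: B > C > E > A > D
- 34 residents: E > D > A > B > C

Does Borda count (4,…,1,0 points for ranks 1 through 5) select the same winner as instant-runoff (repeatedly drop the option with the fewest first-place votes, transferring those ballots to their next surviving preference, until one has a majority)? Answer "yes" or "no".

yes

Borda — scores: E 350, A 227, C 286, B 401, D 346. Winner: B.
Instant-runoff — R1 E 60, A 0, C 0, B 88, D 13 (B winner). Winner: B.
The two methods agree.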